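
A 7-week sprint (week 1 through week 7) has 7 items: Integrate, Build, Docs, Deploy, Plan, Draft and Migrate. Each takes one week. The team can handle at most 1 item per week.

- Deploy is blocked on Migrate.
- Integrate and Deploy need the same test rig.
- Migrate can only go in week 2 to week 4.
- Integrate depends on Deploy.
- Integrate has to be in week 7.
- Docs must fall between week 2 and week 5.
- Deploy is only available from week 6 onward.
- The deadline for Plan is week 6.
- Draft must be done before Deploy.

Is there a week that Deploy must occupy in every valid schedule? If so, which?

week 6

Deploy's window is week 6–week 7.
Integrate is fixed at week 7, and Deploy can't share a week with Integrate.
So Deploy must be week 6.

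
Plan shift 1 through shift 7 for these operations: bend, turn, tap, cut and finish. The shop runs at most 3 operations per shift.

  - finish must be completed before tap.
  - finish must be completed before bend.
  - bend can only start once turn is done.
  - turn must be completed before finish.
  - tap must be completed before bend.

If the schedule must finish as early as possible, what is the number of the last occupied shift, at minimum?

The precedence chain requires at least 4 distinct shifts.
With at most 3 per shift and 5 operations, at least 2 shifts are needed.
4 works (last occupied shift: shift 4): for example tap -> shift 3, bend -> shift 4, finish -> shift 2, turn -> shift 1, cut -> shift 1.

shift 4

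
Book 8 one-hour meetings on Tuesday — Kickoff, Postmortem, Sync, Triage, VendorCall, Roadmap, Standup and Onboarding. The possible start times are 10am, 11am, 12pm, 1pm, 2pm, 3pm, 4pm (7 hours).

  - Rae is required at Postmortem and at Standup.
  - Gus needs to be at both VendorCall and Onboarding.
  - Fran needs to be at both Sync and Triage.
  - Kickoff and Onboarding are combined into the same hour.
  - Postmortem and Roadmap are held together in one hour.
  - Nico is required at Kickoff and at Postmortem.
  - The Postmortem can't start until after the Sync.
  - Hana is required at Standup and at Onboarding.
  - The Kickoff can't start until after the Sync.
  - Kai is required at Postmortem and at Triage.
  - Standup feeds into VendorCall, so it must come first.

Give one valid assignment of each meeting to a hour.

Standup in 10am, Postmortem in 12pm, Roadmap in 12pm, VendorCall in 12pm, Onboarding in 11am, Kickoff in 11am, Sync in 10am, Triage in 11am

Checking: Sync(10am) before Postmortem(12pm); Sync(10am) before Kickoff(11am); Standup(10am) before VendorCall(12pm); Kickoff(11am) != Postmortem(12pm); Postmortem(12pm) != Triage(11am); Postmortem(12pm) != Standup(10am); VendorCall(12pm) != Onboarding(11am); Sync(10am) != Triage(11am); Standup(10am) != Onboarding(11am); Postmortem = Roadmap = 12pm; Kickoff = Onboarding = 11am.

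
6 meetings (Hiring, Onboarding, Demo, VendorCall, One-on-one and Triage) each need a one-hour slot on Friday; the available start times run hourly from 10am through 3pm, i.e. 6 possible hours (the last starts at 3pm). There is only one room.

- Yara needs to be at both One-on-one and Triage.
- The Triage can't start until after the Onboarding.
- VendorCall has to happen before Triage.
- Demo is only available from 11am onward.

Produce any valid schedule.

One-on-one in 3pm, VendorCall in 12pm, Demo in 11am, Onboarding in 10am, Hiring in 2pm, Triage in 1pm

Checking: VendorCall(12pm) before Triage(1pm); Onboarding(10am) before Triage(1pm); One-on-one(3pm) != Triage(1pm); Demo=11am in [11am,3pm]; max 1 per hour (cap 1).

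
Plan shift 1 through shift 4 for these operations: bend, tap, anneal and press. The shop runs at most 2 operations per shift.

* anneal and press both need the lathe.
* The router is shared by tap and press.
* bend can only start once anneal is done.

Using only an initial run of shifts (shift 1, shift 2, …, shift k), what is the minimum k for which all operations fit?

2

The precedence chain requires at least 2 distinct shifts.
With at most 2 per shift and 4 operations, at least 2 shifts are needed.
2 works (last occupied shift: shift 2): for example tap in shift 1, press in shift 2, anneal in shift 1, bend in shift 2.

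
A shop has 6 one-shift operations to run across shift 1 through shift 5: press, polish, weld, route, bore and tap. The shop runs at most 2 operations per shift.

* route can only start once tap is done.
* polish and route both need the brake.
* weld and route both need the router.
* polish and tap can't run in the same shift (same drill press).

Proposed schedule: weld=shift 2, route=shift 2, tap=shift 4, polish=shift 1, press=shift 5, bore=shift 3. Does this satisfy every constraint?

No. route can only start once tap is done is not satisfied.

The shop runs at most 2 operations per shift — holds.
route can only start once tap is done — violated.
polish and route both need the brake — holds.
weld and route both need the router — violated.
polish and tap can't run in the same shift (same drill press) — holds.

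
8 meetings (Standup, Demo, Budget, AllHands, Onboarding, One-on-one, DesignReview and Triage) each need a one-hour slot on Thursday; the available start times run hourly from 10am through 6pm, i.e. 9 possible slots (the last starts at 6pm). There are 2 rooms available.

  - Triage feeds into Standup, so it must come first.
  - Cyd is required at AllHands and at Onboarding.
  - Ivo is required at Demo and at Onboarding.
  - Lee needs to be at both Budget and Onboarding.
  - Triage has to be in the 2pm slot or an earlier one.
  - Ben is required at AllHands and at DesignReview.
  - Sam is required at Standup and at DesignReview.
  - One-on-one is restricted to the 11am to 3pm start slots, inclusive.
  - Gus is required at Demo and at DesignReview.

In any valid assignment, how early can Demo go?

10am

Demo at 10am is achievable: Onboarding -> 1pm, Triage -> 10am, Standup -> 11am, Budget -> 12pm, Demo -> 10am, One-on-one -> 11am, AllHands -> 12pm, DesignReview -> 1pm.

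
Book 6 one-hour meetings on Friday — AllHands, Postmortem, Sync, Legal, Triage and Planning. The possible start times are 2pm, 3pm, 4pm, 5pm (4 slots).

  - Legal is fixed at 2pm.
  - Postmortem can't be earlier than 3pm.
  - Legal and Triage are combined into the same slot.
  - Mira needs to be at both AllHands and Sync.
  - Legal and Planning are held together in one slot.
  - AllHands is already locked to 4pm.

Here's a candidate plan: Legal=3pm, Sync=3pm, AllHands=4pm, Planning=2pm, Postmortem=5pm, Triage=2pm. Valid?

Mira needs to be at both AllHands and Sync — holds.
Legal and Planning are held together in one slot — violated.
AllHands is already locked to 4pm — holds.
Legal and Triage are combined into the same slot — violated.
Legal is fixed at 2pm — violated.
Postmortem can't be earlier than 3pm — holds.

Invalid. Legal is fixed at 2pm.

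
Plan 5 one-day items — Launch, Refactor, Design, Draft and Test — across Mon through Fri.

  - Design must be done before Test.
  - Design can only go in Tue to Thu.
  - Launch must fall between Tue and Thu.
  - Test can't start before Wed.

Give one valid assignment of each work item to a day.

Refactor in Mon; Launch in Tue; Test in Wed; Design in Tue; Draft in Mon

Checking: Design(Tue) before Test(Wed); Test=Wed in [Wed,Fri]; Design=Tue in [Tue,Thu]; Launch=Tue in [Tue,Thu].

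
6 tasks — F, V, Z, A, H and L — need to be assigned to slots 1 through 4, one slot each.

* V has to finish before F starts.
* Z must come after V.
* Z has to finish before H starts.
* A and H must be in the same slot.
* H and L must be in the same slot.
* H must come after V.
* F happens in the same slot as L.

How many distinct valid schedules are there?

4

Enumerating: H in 3, F in 3, A in 3, L in 3, Z in 2, V in 1 | V -> 1; A -> 4; Z -> 2; F -> 4; H -> 4; L -> 4 | L=4; F=4; H=4; A=4; V=1; Z=3 | Z in 3; V in 2; H in 4; L in 4; A in 4; F in 4.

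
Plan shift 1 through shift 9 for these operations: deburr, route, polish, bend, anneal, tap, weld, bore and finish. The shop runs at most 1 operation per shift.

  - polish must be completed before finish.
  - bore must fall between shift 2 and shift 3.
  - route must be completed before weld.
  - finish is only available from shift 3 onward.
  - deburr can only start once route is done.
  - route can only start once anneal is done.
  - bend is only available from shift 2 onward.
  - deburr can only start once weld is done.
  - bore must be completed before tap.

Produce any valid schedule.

bore in shift 2, finish in shift 3, route in shift 6, anneal in shift 5, tap in shift 9, weld in shift 7, bend in shift 4, polish in shift 1, deburr in shift 8

Checking: weld(shift 7) before deburr(shift 8); polish(shift 1) before finish(shift 3); route(shift 6) before deburr(shift 8); route(shift 6) before weld(shift 7); bore(shift 2) before tap(shift 9); anneal(shift 5) before route(shift 6); finish=shift 3 in [shift 3,shift 9]; bend=shift 4 in [shift 2,shift 9]; bore=shift 2 in [shift 2,shift 3]; max 1 per shift (cap 1).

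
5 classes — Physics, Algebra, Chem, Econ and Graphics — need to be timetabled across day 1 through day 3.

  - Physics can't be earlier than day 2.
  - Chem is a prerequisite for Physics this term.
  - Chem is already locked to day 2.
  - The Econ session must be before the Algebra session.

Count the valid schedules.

Splitting on Algebra: it can be day 2 (3), day 3 (6). Listing each branch's schedules as (Physics, Chem, Econ, Graphics) by day number:
Algebra=day 2: (3,2,1,1) (3,2,1,2) (3,2,1,3) — 3.
Algebra=day 3: (3,2,1,1) (3,2,1,2) (3,2,1,3) (3,2,2,1) (3,2,2,2) (3,2,2,3) — 6.
Summing: 3 + 6 = 9.

9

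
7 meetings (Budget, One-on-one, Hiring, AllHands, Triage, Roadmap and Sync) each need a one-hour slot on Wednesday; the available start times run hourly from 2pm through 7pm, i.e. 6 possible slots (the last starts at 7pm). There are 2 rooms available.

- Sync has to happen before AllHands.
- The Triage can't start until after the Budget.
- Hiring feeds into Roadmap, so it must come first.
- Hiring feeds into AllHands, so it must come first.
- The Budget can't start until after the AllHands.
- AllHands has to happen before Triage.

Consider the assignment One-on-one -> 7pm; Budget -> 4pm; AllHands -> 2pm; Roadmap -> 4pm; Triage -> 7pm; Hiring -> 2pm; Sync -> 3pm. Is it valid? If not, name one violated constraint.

No — it violates: Sync has to happen before AllHands

AllHands has to happen before Triage — holds.
There are 2 rooms available — holds.
The Budget can't start until after the AllHands — holds.
The Triage can't start until after the Budget — holds.
Hiring feeds into Roadmap, so it must come first — holds.
Sync has to happen before AllHands — violated.
Hiring feeds into AllHands, so it must come first — violated.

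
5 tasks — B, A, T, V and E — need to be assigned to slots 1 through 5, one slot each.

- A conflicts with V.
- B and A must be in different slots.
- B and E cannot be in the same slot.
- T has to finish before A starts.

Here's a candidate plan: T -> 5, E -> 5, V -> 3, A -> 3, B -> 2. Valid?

T has to finish before A starts — violated.
B and A must be in different slots — holds.
A conflicts with V — violated.
B and E cannot be in the same slot — holds.

Invalid. T has to finish before A starts.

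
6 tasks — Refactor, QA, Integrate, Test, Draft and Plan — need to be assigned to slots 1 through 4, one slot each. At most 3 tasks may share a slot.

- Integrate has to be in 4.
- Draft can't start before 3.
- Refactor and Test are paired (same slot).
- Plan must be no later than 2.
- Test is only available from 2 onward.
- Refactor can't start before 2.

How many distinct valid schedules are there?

34

Splitting on Refactor: it can be 2 (14), 3 (14), 4 (6). Listing each branch's schedules as (QA, Integrate, Test, Draft, Plan):
Refactor=2: (1,4,2,3,1) (1,4,2,3,2) (1,4,2,4,1) (1,4,2,4,2) (2,4,2,3,1) (2,4,2,4,1) (3,4,2,3,1) (3,4,2,3,2) (3,4,2,4,1) (3,4,2,4,2) (4,4,2,3,1) (4,4,2,3,2) (4,4,2,4,1) (4,4,2,4,2) — 14.
Refactor=3: (1,4,3,3,1) (1,4,3,3,2) (1,4,3,4,1) (1,4,3,4,2) (2,4,3,3,1) (2,4,3,3,2) (2,4,3,4,1) (2,4,3,4,2) (3,4,3,4,1) (3,4,3,4,2) (4,4,3,3,1) (4,4,3,3,2) (4,4,3,4,1) (4,4,3,4,2) — 14.
Refactor=4: (1,4,4,3,1) (1,4,4,3,2) (2,4,4,3,1) (2,4,4,3,2) (3,4,4,3,1) (3,4,4,3,2) — 6.
Summing: 14 + 14 + 6 = 34.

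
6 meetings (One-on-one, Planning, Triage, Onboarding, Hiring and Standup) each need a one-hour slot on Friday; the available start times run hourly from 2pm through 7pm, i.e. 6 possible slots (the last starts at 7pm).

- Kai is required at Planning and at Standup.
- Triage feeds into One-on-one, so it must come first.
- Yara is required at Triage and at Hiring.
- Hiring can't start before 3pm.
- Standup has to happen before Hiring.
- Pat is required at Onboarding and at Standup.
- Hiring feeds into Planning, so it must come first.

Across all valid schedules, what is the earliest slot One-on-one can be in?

3pm

Precedence pushes One-on-one to at least 3pm.
One-on-one at 3pm is achievable: Onboarding=3pm; Planning=4pm; One-on-one=3pm; Hiring=3pm; Standup=2pm; Triage=2pm.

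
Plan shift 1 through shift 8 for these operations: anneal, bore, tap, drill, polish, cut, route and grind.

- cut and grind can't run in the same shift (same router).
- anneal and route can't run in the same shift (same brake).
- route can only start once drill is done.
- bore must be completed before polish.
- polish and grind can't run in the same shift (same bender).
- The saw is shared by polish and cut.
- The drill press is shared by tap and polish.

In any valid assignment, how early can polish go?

Precedence pushes polish to at least shift 2.
polish at shift 2 is achievable: cut -> shift 1; grind -> shift 3; anneal -> shift 1; polish -> shift 2; bore -> shift 1; tap -> shift 1; route -> shift 2; drill -> shift 1.

shift 2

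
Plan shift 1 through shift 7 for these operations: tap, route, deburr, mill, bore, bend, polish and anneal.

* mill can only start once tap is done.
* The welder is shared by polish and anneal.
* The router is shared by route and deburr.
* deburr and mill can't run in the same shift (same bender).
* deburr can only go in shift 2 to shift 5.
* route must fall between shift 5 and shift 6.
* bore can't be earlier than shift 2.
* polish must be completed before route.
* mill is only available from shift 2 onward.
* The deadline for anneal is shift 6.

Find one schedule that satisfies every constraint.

mill -> shift 3; polish -> shift 2; deburr -> shift 2; route -> shift 5; bore -> shift 2; bend -> shift 1; anneal -> shift 1; tap -> shift 1

Checking: tap(shift 1) before mill(shift 3); polish(shift 2) before route(shift 5); route(shift 5) != deburr(shift 2); polish(shift 2) != anneal(shift 1); deburr(shift 2) != mill(shift 3); mill=shift 3 in [shift 2,shift 7]; deburr=shift 2 in [shift 2,shift 5]; route=shift 5 in [shift 5,shift 6]; bore=shift 2 in [shift 2,shift 7]; anneal=shift 1 in [shift 1,shift 6].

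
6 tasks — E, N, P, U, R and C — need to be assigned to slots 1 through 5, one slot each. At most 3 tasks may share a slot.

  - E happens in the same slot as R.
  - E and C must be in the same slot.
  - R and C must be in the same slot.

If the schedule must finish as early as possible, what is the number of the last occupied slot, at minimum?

2

With at most 3 per slot and 6 tasks, at least 2 slots are needed.
2 works (last occupied slot: 2): for example E -> 1; R -> 1; P -> 2; U -> 2; C -> 1; N -> 2.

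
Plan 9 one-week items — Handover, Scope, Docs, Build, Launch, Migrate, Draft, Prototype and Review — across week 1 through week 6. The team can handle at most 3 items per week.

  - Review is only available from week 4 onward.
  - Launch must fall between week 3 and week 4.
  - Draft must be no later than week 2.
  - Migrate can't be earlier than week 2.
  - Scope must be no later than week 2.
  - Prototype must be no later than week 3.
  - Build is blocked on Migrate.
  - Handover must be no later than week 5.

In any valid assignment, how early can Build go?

Precedence pushes Build to at least week 3.
Build at week 3 is achievable: Handover in week 2; Draft in week 1; Scope in week 1; Prototype in week 1; Launch in week 3; Build in week 3; Migrate in week 2; Review in week 4; Docs in week 2.

week 3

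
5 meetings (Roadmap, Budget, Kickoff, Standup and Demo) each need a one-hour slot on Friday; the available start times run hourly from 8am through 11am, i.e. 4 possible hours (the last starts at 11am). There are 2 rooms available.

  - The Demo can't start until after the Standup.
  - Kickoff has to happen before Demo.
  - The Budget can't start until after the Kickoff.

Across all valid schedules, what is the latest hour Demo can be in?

11am

Precedence pushes Demo to at least 9am.
Demo at 11am is achievable: Roadmap -> 9am, Kickoff -> 8am, Budget -> 9am, Demo -> 11am, Standup -> 8am.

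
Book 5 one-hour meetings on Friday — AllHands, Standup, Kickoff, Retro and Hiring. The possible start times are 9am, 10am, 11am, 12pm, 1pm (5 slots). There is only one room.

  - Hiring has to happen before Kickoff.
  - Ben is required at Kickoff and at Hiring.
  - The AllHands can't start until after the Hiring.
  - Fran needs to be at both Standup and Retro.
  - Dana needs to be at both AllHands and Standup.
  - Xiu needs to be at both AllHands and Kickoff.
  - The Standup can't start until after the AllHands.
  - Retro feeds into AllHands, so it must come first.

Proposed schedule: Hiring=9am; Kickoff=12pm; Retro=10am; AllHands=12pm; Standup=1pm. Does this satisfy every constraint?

Dana needs to be at both AllHands and Standup — holds.
There is only one room — violated.
Hiring has to happen before Kickoff — holds.
Ben is required at Kickoff and at Hiring — holds.
Xiu needs to be at both AllHands and Kickoff — violated.
The AllHands can't start until after the Hiring — holds.
Fran needs to be at both Standup and Retro — holds.
Retro feeds into AllHands, so it must come first — holds.
The Standup can't start until after the AllHands — holds.

No — it violates: Xiu needs to be at both AllHands and Kickoff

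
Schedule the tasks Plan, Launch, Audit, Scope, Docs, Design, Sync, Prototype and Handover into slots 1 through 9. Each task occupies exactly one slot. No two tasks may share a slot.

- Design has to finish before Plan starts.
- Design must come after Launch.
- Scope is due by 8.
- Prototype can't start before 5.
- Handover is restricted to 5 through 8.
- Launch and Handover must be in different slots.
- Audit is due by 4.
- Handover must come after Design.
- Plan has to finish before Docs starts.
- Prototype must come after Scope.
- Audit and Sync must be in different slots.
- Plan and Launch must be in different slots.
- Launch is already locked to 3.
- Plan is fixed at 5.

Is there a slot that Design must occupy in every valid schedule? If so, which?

4

Launch is fixed at 3 and must come before Design, so Design is at least 4.
Plan is fixed at 5 and must come after Design, so Design is at most 4.
So Design must be 4.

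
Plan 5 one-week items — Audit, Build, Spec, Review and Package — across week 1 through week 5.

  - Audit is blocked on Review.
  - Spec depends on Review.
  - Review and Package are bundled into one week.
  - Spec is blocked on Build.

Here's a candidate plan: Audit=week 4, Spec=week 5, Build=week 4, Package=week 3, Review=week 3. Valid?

Spec is blocked on Build — holds.
Spec depends on Review — holds.
Audit is blocked on Review — holds.
Review and Package are bundled into one week — holds.

Valid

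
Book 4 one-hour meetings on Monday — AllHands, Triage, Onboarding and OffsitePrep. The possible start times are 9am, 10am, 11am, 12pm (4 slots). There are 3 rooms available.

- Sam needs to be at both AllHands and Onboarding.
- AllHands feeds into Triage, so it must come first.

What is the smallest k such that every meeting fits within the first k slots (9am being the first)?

The precedence chain requires at least 2 distinct slots.
With at most 3 per slot and 4 meetings, at least 2 slots are needed.
2 works (last occupied slot: 10am): for example Onboarding in 10am; AllHands in 9am; Triage in 10am; OffsitePrep in 9am.

2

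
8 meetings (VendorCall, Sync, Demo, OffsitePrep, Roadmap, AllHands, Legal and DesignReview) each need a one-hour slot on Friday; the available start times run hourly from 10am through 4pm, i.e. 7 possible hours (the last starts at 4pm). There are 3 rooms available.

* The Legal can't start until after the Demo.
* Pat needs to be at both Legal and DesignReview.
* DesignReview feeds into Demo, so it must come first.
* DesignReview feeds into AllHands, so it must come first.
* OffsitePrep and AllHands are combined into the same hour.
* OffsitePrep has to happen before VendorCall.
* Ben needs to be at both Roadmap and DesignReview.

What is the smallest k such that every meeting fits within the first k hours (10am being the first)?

3

The precedence chain requires at least 3 distinct hours.
With at most 3 per hour and 8 meetings, at least 3 hours are needed.
3 works (last occupied hour: 12pm): for example Demo -> 11am; AllHands -> 11am; DesignReview -> 10am; Sync -> 10am; VendorCall -> 12pm; Legal -> 12pm; Roadmap -> 12pm; OffsitePrep -> 11am.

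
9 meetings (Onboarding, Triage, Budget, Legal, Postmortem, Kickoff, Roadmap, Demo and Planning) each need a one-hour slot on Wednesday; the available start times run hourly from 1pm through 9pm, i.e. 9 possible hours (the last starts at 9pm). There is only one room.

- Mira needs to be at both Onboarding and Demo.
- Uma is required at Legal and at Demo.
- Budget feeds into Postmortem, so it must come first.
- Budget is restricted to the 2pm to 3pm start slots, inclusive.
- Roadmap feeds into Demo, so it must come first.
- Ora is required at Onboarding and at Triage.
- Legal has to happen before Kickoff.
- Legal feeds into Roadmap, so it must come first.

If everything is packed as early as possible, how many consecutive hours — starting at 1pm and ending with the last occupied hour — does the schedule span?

The precedence chain requires at least 3 distinct hours.
With at most 1 per hour and 9 meetings, at least 9 hours are needed.
9 works (last occupied hour: 9pm): for example Legal -> 1pm, Onboarding -> 7pm, Roadmap -> 3pm, Budget -> 2pm, Kickoff -> 5pm, Demo -> 6pm, Triage -> 8pm, Planning -> 9pm, Postmortem -> 4pm.

9 hours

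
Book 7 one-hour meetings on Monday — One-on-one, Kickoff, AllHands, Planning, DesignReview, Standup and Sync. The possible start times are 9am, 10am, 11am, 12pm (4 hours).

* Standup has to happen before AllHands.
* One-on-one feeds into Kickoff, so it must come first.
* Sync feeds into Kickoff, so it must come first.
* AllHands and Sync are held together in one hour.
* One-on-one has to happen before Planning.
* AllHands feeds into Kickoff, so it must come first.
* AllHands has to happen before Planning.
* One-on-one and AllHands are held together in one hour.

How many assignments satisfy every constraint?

24

Splitting on One-on-one: it can be 10am (16), 11am (8). Listing each branch's schedules as (Kickoff, AllHands, Planning, DesignReview, Standup, Sync):
One-on-one=10am: (11am,10am,11am,9am,9am,10am) (11am,10am,11am,10am,9am,10am) (11am,10am,11am,11am,9am,10am) (11am,10am,11am,12pm,9am,10am) (11am,10am,12pm,9am,9am,10am) (11am,10am,12pm,10am,9am,10am) (11am,10am,12pm,11am,9am,10am) (11am,10am,12pm,12pm,9am,10am) (12pm,10am,11am,9am,9am,10am) (12pm,10am,11am,10am,9am,10am) (12pm,10am,11am,11am,9am,10am) (12pm,10am,11am,12pm,9am,10am) (12pm,10am,12pm,9am,9am,10am) (12pm,10am,12pm,10am,9am,10am) (12pm,10am,12pm,11am,9am,10am) (12pm,10am,12pm,12pm,9am,10am) — 16.
One-on-one=11am: (12pm,11am,12pm,9am,9am,11am) (12pm,11am,12pm,9am,10am,11am) (12pm,11am,12pm,10am,9am,11am) (12pm,11am,12pm,10am,10am,11am) (12pm,11am,12pm,11am,9am,11am) (12pm,11am,12pm,11am,10am,11am) (12pm,11am,12pm,12pm,9am,11am) (12pm,11am,12pm,12pm,10am,11am) — 8.
Summing: 16 + 8 = 24.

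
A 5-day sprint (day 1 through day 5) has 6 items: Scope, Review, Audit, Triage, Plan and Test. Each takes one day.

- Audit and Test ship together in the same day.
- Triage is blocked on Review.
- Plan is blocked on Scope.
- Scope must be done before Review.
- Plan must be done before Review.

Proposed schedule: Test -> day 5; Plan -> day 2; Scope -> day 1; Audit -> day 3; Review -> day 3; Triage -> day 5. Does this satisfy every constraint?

No — it violates: Audit and Test ship together in the same day

Scope must be done before Review — holds.
Plan must be done before Review — holds.
Audit and Test ship together in the same day — violated.
Triage is blocked on Review — holds.
Plan is blocked on Scope — holds.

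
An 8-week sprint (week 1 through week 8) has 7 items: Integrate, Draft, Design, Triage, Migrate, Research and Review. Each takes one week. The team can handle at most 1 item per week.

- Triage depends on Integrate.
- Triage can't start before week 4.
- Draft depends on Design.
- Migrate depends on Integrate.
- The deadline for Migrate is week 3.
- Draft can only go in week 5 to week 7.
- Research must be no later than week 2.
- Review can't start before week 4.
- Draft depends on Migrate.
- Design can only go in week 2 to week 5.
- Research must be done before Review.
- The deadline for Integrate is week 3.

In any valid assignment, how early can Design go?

Design is available from week 2; Design's own window allows nothing later than week 5.
Design at week 4 is achievable: Research=week 1; Triage=week 6; Migrate=week 3; Integrate=week 2; Design=week 4; Draft=week 5; Review=week 7.
Nothing earlier works — the capacity limit rule out every week before week 4.

week 4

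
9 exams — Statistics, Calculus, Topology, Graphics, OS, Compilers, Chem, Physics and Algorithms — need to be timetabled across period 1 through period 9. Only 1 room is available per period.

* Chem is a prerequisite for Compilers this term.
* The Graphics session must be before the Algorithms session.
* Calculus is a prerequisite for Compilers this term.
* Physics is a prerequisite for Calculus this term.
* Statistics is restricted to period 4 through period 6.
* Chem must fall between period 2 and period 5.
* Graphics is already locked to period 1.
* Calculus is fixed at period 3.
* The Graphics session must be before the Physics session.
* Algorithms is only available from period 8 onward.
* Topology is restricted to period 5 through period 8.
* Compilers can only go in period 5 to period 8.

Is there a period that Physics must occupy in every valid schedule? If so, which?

Graphics is fixed at period 1 and must come before Physics, so Physics is at least period 2.
Calculus is fixed at period 3 and must come after Physics, so Physics is at most period 2.
So Physics must be period 2.

period 2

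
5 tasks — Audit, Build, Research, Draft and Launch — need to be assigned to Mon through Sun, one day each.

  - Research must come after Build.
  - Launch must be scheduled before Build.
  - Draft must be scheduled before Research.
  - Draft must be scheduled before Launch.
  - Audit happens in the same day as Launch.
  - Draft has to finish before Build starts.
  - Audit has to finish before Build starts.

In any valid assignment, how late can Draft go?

Thu

Downstream work caps Draft at Thu.
Draft at Thu is achievable: Build -> Sat; Draft -> Thu; Research -> Sun; Audit -> Fri; Launch -> Fri.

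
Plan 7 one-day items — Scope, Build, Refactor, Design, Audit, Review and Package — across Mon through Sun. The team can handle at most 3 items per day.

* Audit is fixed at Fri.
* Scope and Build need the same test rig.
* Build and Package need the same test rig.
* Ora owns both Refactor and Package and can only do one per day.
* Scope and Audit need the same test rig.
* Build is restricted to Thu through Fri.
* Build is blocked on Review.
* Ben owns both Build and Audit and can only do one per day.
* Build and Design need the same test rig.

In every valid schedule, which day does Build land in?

Build's window is Thu–Fri.
Audit is fixed at Fri, and Build can't share a day with Audit.
So Build must be Thu.

Thu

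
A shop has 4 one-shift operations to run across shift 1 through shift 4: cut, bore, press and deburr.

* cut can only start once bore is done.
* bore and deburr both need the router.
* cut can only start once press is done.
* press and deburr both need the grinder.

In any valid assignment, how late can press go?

shift 3

Downstream work caps press at shift 3.
press at shift 3 is achievable: bore -> shift 1; cut -> shift 4; press -> shift 3; deburr -> shift 2.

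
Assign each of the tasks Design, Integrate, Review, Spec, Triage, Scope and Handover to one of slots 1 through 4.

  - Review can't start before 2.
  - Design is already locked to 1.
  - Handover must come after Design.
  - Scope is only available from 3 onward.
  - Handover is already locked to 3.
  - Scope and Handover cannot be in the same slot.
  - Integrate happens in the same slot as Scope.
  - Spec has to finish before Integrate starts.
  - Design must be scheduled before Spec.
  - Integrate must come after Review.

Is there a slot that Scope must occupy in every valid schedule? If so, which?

4

Scope's window is 3–4.
Handover is fixed at 3, and Scope can't share a slot with Handover.
So Scope must be 4.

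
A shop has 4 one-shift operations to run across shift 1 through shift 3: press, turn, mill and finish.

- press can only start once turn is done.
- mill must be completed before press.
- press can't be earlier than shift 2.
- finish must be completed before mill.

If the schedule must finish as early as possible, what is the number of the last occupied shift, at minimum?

The precedence chain requires at least 3 distinct shifts.
3 works (last occupied shift: shift 3): for example press=shift 3, turn=shift 1, mill=shift 2, finish=shift 1.

shift 3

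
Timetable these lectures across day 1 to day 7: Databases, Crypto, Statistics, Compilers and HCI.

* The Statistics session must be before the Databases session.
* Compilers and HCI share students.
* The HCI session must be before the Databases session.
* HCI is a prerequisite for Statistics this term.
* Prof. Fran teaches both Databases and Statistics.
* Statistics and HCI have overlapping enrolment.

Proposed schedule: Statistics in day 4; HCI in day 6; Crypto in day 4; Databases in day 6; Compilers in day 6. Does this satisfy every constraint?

No. Compilers and HCI share students is not satisfied.

Compilers and HCI share students — violated.
Prof. Fran teaches both Databases and Statistics — holds.
Statistics and HCI have overlapping enrolment — holds.
The Statistics session must be before the Databases session — holds.
HCI is a prerequisite for Statistics this term — violated.
The HCI session must be before the Databases session — violated.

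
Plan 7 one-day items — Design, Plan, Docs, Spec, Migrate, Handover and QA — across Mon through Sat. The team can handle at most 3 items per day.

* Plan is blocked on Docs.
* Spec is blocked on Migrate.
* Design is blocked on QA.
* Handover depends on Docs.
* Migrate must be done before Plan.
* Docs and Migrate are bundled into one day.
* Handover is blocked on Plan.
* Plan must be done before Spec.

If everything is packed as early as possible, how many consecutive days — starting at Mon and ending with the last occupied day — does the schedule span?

The precedence chain requires at least 3 distinct days.
With at most 3 per day and 7 work items, at least 3 days are needed.
3 works (last occupied day: Wed): for example Docs -> Mon, QA -> Mon, Handover -> Wed, Migrate -> Mon, Design -> Tue, Spec -> Wed, Plan -> Tue.

3 days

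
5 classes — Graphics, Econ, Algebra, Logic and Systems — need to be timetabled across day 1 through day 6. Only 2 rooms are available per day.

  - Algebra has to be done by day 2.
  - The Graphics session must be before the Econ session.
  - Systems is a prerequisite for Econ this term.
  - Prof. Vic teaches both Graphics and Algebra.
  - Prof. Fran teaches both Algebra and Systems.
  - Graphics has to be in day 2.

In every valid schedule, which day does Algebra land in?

day 1

Algebra's window is day 1–day 2.
Graphics is fixed at day 2, and Algebra can't share a day with Graphics.
So Algebra must be day 1.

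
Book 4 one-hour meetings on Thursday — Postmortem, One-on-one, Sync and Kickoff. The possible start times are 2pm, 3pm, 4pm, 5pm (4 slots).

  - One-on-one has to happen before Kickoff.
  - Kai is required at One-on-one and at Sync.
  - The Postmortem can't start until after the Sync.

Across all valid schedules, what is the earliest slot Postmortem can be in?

3pm

Precedence pushes Postmortem to at least 3pm.
Postmortem at 3pm is achievable: Kickoff -> 4pm, Sync -> 2pm, Postmortem -> 3pm, One-on-one -> 3pm.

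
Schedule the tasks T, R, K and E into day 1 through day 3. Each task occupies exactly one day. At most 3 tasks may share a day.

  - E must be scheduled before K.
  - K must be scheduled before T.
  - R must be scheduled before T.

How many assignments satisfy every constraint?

Enumerating: R -> day 1; E -> day 1; T -> day 3; K -> day 2 | R=day 2; E=day 1; T=day 3; K=day 2.

2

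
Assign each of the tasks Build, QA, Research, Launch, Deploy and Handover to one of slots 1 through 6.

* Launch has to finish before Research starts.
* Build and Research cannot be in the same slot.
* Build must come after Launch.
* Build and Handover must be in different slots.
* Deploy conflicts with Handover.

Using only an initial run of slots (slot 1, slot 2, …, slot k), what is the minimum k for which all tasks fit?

The precedence chain requires at least 2 distinct slots.
Could 2 slots be enough, i.e. nothing placed later than 2? No: Build must come after Launch (at 1 or later) → {2}; Launch must come before Build (at 2 or earlier) → {1}; Research must come after Launch (at 1 or later) → {2}; Research can't share with Build (2) → nothing is left.
So 2 slots is not enough.
3 works (last occupied slot: 3): for example Research -> 3, Launch -> 1, Deploy -> 1, Build -> 2, QA -> 1, Handover -> 3.

3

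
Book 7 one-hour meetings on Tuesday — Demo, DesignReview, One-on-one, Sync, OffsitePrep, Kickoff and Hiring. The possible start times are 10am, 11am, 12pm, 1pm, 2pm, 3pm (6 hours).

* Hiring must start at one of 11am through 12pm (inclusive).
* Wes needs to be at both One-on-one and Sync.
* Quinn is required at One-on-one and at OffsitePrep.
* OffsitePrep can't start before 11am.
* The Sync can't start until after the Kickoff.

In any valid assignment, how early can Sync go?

Precedence pushes Sync to at least 11am.
Sync at 11am is achievable: OffsitePrep=11am; Demo=10am; One-on-one=10am; Kickoff=10am; Sync=11am; Hiring=11am; DesignReview=10am.

11am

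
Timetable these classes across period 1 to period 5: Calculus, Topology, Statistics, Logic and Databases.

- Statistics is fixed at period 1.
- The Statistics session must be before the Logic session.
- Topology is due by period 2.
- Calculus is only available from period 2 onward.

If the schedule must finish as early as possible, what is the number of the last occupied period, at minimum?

The precedence chain requires at least 2 distinct periods.
2 works (last occupied period: period 2): for example Logic in period 2; Databases in period 1; Calculus in period 2; Statistics in period 1; Topology in period 1.

2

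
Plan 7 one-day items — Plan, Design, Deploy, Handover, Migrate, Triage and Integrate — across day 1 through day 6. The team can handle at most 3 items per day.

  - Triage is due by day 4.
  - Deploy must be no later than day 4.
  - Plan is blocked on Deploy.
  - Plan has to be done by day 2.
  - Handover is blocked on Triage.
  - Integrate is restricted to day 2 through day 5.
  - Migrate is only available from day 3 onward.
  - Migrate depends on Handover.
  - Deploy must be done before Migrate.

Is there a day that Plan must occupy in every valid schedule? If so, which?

day 2

Precedence pushes Plan to at least day 2; Plan's own window allows nothing later than day 2.
So Plan is pinned to day 2.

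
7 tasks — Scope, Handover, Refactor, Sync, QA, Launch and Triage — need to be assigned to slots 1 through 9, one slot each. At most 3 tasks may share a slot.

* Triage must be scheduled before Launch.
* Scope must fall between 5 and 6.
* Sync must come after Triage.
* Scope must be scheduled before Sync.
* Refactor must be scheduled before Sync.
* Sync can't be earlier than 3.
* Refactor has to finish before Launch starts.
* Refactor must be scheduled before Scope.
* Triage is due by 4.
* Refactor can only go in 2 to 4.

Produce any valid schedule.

QA in 1; Sync in 6; Handover in 1; Refactor in 2; Triage in 1; Launch in 3; Scope in 5

Checking: Scope(5) before Sync(6); Refactor(2) before Scope(5); Triage(1) before Launch(3); Refactor(2) before Launch(3); Refactor(2) before Sync(6); Triage(1) before Sync(6); Scope=5 in [5,6]; Sync=6 in [3,9]; Triage=1 in [1,4]; Refactor=2 in [2,4]; max 3 per slot (cap 3).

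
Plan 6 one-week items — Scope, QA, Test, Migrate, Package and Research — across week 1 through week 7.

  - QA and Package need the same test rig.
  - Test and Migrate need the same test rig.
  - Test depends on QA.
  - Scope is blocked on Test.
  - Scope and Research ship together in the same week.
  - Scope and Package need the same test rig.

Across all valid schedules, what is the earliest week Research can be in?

week 3

Research must be in the same week as Scope, which can't be before week 3, so Research is at least week 3.
Research at week 3 is achievable: Scope -> week 3; QA -> week 1; Research -> week 3; Migrate -> week 1; Test -> week 2; Package -> week 2.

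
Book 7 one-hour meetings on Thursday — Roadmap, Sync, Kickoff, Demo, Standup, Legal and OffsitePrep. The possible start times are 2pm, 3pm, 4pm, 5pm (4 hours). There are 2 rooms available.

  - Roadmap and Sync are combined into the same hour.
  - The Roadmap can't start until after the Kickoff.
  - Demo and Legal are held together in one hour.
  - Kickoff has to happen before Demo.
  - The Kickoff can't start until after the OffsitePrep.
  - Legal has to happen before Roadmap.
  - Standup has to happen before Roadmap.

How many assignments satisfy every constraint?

Enumerating: Roadmap in 5pm; Sync in 5pm; Demo in 4pm; Kickoff in 3pm; Standup in 2pm; Legal in 4pm; OffsitePrep in 2pm | Roadmap in 5pm, Kickoff in 3pm, Demo in 4pm, Standup in 3pm, OffsitePrep in 2pm, Legal in 4pm, Sync in 5pm.

2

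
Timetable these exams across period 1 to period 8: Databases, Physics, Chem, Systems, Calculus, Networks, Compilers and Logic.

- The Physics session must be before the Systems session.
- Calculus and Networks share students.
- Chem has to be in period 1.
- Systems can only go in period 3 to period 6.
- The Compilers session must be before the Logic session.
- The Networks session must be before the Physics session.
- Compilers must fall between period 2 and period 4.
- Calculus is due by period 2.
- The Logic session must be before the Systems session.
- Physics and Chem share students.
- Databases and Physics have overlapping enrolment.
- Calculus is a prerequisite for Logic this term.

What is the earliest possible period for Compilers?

Compilers is available from period 2; Compilers's own window allows nothing later than period 4.
Compilers at period 2 is achievable: Systems -> period 4; Chem -> period 1; Databases -> period 1; Physics -> period 3; Compilers -> period 2; Networks -> period 2; Logic -> period 3; Calculus -> period 1.

period 2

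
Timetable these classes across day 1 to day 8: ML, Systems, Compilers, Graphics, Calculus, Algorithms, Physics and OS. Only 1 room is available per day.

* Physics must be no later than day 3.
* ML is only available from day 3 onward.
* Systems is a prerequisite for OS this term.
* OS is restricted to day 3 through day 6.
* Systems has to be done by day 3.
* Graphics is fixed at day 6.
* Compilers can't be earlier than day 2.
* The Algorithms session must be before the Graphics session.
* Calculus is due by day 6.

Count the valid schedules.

Splitting on ML: it can be day 7 (28), day 8 (28). Listing each branch's schedules as (Systems, Compilers, Graphics, Calculus, Algorithms, Physics, OS) by day number:
ML=day 7: (1,8,6,2,4,3,5) (1,8,6,2,5,3,4) (1,8,6,3,4,2,5) (1,8,6,3,5,2,4) (1,8,6,4,2,3,5) (1,8,6,4,3,2,5) (1,8,6,4,5,2,3) (1,8,6,5,2,3,4) (1,8,6,5,3,2,4) (1,8,6,5,4,2,3) (2,8,6,1,4,3,5) (2,8,6,1,5,3,4) (2,8,6,3,4,1,5) (2,8,6,3,5,1,4) (2,8,6,4,1,3,5) (2,8,6,4,3,1,5) (2,8,6,4,5,1,3) (2,8,6,5,1,3,4) (2,8,6,5,3,1,4) (2,8,6,5,4,1,3) (3,8,6,1,4,2,5) (3,8,6,1,5,2,4) (3,8,6,2,4,1,5) (3,8,6,2,5,1,4) (3,8,6,4,1,2,5) (3,8,6,4,2,1,5) (3,8,6,5,1,2,4) (3,8,6,5,2,1,4) — 28.
ML=day 8: (1,7,6,2,4,3,5) (1,7,6,2,5,3,4) (1,7,6,3,4,2,5) (1,7,6,3,5,2,4) (1,7,6,4,2,3,5) (1,7,6,4,3,2,5) (1,7,6,4,5,2,3) (1,7,6,5,2,3,4) (1,7,6,5,3,2,4) (1,7,6,5,4,2,3) (2,7,6,1,4,3,5) (2,7,6,1,5,3,4) (2,7,6,3,4,1,5) (2,7,6,3,5,1,4) (2,7,6,4,1,3,5) (2,7,6,4,3,1,5) (2,7,6,4,5,1,3) (2,7,6,5,1,3,4) (2,7,6,5,3,1,4) (2,7,6,5,4,1,3) (3,7,6,1,4,2,5) (3,7,6,1,5,2,4) (3,7,6,2,4,1,5) (3,7,6,2,5,1,4) (3,7,6,4,1,2,5) (3,7,6,4,2,1,5) (3,7,6,5,1,2,4) (3,7,6,5,2,1,4) — 28.
Summing: 28 + 28 = 56.

56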